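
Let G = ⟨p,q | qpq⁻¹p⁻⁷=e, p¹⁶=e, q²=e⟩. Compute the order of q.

Compute successive powers until reaching e:
  q¹ = q, q² = e.
The smallest positive k with qᵏ = e is 2.

Answer: 2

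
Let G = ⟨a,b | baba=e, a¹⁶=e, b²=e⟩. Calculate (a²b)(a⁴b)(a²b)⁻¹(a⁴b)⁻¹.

[(a²b), (a⁴b)] = (a²b)·(a⁴b)·(a²b)⁻¹·(a⁴b)⁻¹.
  (a²b) · (a⁴b) = a¹⁴
  (a¹⁴) · (a²b) = b
  b · (a⁴b) = a¹²

Answer: a¹²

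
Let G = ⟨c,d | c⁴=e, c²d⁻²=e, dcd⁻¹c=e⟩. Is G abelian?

c·d = cd but d·c = cd⁻¹, so c·d ≠ d·c and G is not abelian.

Answer: No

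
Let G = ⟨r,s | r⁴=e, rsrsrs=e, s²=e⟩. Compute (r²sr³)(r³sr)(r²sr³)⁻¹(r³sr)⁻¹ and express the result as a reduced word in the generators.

[(r²sr³), (r³sr)] = (r²sr³)·(r³sr)·(r²sr³)⁻¹·(r³sr)⁻¹.
  (r²sr³) · (r³sr) = rsr²s
  (rsr²s) · (rsr²) = s
  s · (r³sr) = rsr²

Answer: rsr²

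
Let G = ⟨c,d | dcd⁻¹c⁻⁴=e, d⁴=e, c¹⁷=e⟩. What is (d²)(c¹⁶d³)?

Compute (d²) · (c¹⁶d³) by multiplying left to right and reducing via the relations at each step:
  (d²) · c¹⁶ = cd²
  (cd²) · d³ = cd

Answer: cd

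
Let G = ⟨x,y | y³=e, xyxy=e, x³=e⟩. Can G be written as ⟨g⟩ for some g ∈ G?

Every cyclic group is abelian. But x·y = xy while y·x = x²y², so x·y ≠ y·x and G is not abelian. Hence G is not cyclic.

Answer: No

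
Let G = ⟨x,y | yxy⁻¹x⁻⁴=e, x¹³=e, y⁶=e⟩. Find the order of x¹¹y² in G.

Compute successive powers until reaching e:
  (x¹¹y²)¹ = x¹¹y², (x¹¹y²)² = x⁵y⁴, (x¹¹y²)³ = e.
The smallest positive k with (x¹¹y²)ᵏ = e is 3.

Answer: 3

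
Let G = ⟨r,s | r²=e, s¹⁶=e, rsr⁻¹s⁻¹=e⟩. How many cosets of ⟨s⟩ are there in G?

First find ord(s) by computing successive powers:
  s¹ = s, s² = s², s³ = s³, s⁴ = s⁴, s⁵ = s⁵, s⁶ = s⁶, s⁷ = s⁷, s⁸ = s⁸, s⁹ = s⁹, s¹⁰ = s¹⁰, s¹¹ = s¹¹, s¹² = s¹², s¹³ = s¹³, s¹⁴ = s¹⁴, s¹⁵ = s¹⁵, s¹⁶ = e.
So |⟨s⟩| = ord(s) = 16. With |G| = 32, by Lagrange [G : ⟨s⟩] = 32/16 = 2.

Answer: 2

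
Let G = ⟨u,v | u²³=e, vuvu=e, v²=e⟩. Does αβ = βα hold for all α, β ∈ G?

u·v = uv but v·u = u²²v, so u·v ≠ v·u and G is not abelian.

Answer: No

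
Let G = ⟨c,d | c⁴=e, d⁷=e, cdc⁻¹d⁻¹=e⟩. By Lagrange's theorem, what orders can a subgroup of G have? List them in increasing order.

|G| = 28 = 2² · 7. By Lagrange's theorem the order of any subgroup divides 28; the divisors of 28 are 1, 2, 4, 7, 14, 28.

Answer: 1, 2, 4, 7, 14, 28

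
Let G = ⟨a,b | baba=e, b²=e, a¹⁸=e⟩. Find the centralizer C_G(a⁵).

⟨a⁵⟩ ⊆ C_G(a⁵) since powers of a⁵ commute with a⁵; so |C_G(a⁵)| ≥ |⟨a⁵⟩| = 18.
By orbit–stabilizer, |C_G(a⁵)| = |G| / |conj. class of a⁵| = 36 / 2 = 18.
The 18 elements commuting with a⁵ are {e, a, a², a³, a⁴, a⁵, a⁶, a⁷, a⁸, a⁹, a¹⁰, a¹¹, a¹², a¹³, a¹⁴, a¹⁵, a¹⁶, a¹⁷}.

Answer: {e, a, a², a³, a⁴, a⁵, a⁶, a⁷, a⁸, a⁹, a¹⁰, a¹¹, a¹², a¹³, a¹⁴, a¹⁵, a¹⁶, a¹⁷}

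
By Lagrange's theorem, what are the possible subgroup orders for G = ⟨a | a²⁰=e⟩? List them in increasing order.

|G| = 20 = 2² · 5. By Lagrange's theorem the order of any subgroup divides 20; the divisors of 20 are 1, 2, 4, 5, 10, 20.

Answer: 1, 2, 4, 5, 10, 20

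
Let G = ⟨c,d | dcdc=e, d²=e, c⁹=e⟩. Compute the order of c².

Compute successive powers until reaching e:
  (c²)¹ = c², (c²)² = c⁴, (c²)³ = c⁶, (c²)⁴ = c⁸, (c²)⁵ = c, (c²)⁶ = c³, (c²)⁷ = c⁵, (c²)⁸ = c⁷, (c²)⁹ = e.
The smallest positive k with (c²)ᵏ = e is 9.

Answer: 9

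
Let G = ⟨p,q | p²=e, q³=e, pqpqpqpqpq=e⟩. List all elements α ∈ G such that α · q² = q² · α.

⟨q²⟩ ⊆ C_G(q²) since powers of q² commute with q²; so |C_G(q²)| ≥ |⟨q²⟩| = 3.
By orbit–stabilizer, |C_G(q²)| = |G| / |conj. class of q²| = 60 / 20 = 3.
The 3 elements commuting with q² are {e, q, q²}.

Answer: {e, q, q²}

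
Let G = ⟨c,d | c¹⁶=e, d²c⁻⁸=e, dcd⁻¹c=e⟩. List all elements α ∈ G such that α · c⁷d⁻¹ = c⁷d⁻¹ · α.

⟨c⁷d⁻¹⟩ ⊆ C_G(c⁷d⁻¹) since powers of c⁷d⁻¹ commute with c⁷d⁻¹; so |C_G(c⁷d⁻¹)| ≥ |⟨c⁷d⁻¹⟩| = 4.
By orbit–stabilizer, |C_G(c⁷d⁻¹)| = |G| / |conj. class of c⁷d⁻¹| = 32 / 8 = 4.
The 4 elements commuting with c⁷d⁻¹ are {e, c⁸, c⁷d⁻¹, c⁷d}.

Answer: {e, c⁸, c⁷d⁻¹, c⁷d}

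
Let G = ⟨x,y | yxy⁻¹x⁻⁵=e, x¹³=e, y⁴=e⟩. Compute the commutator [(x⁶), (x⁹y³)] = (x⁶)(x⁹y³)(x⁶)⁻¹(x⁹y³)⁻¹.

[(x⁶), (x⁹y³)] = (x⁶)·(x⁹y³)·(x⁶)⁻¹·(x⁹y³)⁻¹.
  (x⁶) · (x⁹y³) = x²y³
  (x²y³) · (x⁷) = x⁶y³
  (x⁶y³) · (x⁷y) = x¹⁰

Answer: x¹⁰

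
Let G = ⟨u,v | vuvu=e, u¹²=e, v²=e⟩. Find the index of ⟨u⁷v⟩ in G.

First find ord(u⁷v) by computing successive powers:
  (u⁷v)¹ = u⁷v, (u⁷v)² = e.
So |⟨u⁷v⟩| = ord(u⁷v) = 2. With |G| = 24, by Lagrange [G : ⟨u⁷v⟩] = 24/2 = 12.

Answer: 12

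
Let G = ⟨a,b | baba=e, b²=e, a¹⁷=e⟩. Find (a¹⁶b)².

Compute successive powers of (a¹⁶b), reducing at each step:
  (a¹⁶b)²: (a¹⁶b) · a¹⁶ = b;   b · b = e

Answer: e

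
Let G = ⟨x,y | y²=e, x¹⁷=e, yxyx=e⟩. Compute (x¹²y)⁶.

Compute successive powers of (x¹²y), reducing at each step:
  (x¹²y)²: (x¹²y) · x¹² = y;   y · y = e
  (x¹²y)³: e · x¹² = x¹²;   (x¹²) · y = x¹²y
  (x¹²y)⁴: (x¹²y) · x¹² = y;   y · y = e
  (x¹²y)⁵: e · x¹² = x¹²;   (x¹²) · y = x¹²y
  (x¹²y)⁶: (x¹²y) · x¹² = y;   y · y = e

Answer: e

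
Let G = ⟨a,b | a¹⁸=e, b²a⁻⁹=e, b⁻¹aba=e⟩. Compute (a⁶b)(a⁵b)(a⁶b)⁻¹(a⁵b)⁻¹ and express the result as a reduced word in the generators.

[(a⁶b), (a⁵b)] = (a⁶b)·(a⁵b)·(a⁶b)⁻¹·(a⁵b)⁻¹.
  (a⁶b) · (a⁵b) = a¹⁰
  (a¹⁰) · (a⁶b⁻¹) = a⁷b
  (a⁷b) · (a⁵b⁻¹) = a²

Answer: a²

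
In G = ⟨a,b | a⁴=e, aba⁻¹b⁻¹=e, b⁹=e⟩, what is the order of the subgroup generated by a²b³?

|⟨a²b³⟩| equals the order of a²b³. Compute successive powers until reaching e:
  (a²b³)¹ = a²b³, (a²b³)² = b⁶, (a²b³)³ = a², (a²b³)⁴ = b³, (a²b³)⁵ = a²b⁶, (a²b³)⁶ = e.
The smallest positive k with (a²b³)ᵏ = e is 6, so |⟨a²b³⟩| = 6.

Answer: 6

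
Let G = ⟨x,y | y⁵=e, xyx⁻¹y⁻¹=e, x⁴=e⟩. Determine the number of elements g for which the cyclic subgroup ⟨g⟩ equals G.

G is cyclic of order 20. An element generates G iff its order is 20, and a cyclic group of order 20 has exactly φ(20) = 8 such elements.

Answer: 8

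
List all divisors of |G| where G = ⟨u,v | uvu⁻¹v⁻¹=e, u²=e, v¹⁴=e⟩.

|G| = 28 = 2² · 7. By Lagrange's theorem the order of any subgroup divides 28; the divisors of 28 are 1, 2, 4, 7, 14, 28.

Answer: 1, 2, 4, 7, 14, 28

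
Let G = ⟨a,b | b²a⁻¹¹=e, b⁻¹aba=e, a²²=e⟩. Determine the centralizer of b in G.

⟨b⟩ ⊆ C_G(b) since powers of b commute with b; so |C_G(b)| ≥ |⟨b⟩| = 4.
By orbit–stabilizer, |C_G(b)| = |G| / |conj. class of b| = 44 / 11 = 4.
The 4 elements commuting with b are {e, a¹¹, b, b⁻¹}.

Answer: {e, a¹¹, b, b⁻¹}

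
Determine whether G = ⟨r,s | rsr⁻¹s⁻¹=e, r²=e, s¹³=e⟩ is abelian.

Each pair of generators commutes: r·s = rs = s·r. Since the generators pairwise commute, every element of G commutes with every other, so G is abelian.

Answer: Yes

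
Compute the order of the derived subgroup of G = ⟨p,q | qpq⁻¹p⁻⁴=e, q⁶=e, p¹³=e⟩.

G' = [G, G] is generated by all commutators. The generator-pair commutators are: [p, q] = p¹⁰.
The subgroup they normally generate is {e, p, p², p³, p⁴, p⁵, p⁶, p⁷, p⁸, p⁹, p¹⁰, p¹¹, p¹²}, of order 13.
Check: |G/G'| = 78/13 = 6 is the order of the abelianisation.

Answer: 13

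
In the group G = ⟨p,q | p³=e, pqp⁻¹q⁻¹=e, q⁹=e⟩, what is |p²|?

Compute successive powers until reaching e:
  (p²)¹ = p², (p²)² = p, (p²)³ = e.
The smallest positive k with (p²)ᵏ = e is 3.

Answer: 3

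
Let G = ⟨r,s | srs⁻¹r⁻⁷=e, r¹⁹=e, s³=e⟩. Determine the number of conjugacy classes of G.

The conjugacy classes (representative and size) are:
  [e] (size 1), [r¹¹] (size 3), [r¹⁴] (size 3), [r⁶] (size 3), [r¹⁷] (size 3), [r¹²] (size 3), [r¹⁰] (size 3), [r²s] (size 19), [r¹⁸s²] (size 19).
Class equation: 1 + 3 + 3 + 3 + 3 + 3 + 3 + 19 + 19 = 57 = |G|. So G has 9 conjugacy classes.

Answer: 9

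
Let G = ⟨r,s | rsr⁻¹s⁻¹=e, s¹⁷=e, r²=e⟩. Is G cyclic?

|G| = 34. The element rs has order 34 (its powers give 34 distinct elements), so ⟨rs⟩ = G and G is cyclic.

Answer: Yes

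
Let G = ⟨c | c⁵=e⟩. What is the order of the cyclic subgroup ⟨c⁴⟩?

|⟨c⁴⟩| equals the order of c⁴. Compute successive powers until reaching e:
  (c⁴)¹ = c⁴, (c⁴)² = c³, (c⁴)³ = c², (c⁴)⁴ = c, (c⁴)⁵ = e.
The smallest positive k with (c⁴)ᵏ = e is 5, so |⟨c⁴⟩| = 5.

Answer: 5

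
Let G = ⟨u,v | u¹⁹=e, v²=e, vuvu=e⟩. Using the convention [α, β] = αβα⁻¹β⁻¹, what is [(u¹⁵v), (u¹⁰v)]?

[(u¹⁵v), (u¹⁰v)] = (u¹⁵v)·(u¹⁰v)·(u¹⁵v)⁻¹·(u¹⁰v)⁻¹.
  (u¹⁵v) · (u¹⁰v) = u⁵
  (u⁵) · (u¹⁵v) = uv
  (uv) · (u¹⁰v) = u¹⁰

Answer: u¹⁰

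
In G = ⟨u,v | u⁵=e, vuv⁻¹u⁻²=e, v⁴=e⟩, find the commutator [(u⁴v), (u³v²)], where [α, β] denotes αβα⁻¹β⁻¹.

[(u⁴v), (u³v²)] = (u⁴v)·(u³v²)·(u⁴v)⁻¹·(u³v²)⁻¹.
  (u⁴v) · (u³v²) = v³
  (v³) · (u³v³) = u⁴v²
  (u⁴v²) · (u³v²) = u

Answer: u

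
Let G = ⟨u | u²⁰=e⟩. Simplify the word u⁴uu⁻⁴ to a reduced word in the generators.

Multiply left to right, reducing at each step:
  (u⁴) · u = u⁵
  (u⁵) · u⁻⁴ = u

Answer: u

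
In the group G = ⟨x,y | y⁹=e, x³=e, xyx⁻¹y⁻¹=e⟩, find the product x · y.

Compute x · y by multiplying left to right and reducing via the relations at each step:
  x · y = xy

Answer: xy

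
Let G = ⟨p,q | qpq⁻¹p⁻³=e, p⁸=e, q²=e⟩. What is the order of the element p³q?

Compute successive powers until reaching e:
  (p³q)¹ = p³q, (p³q)² = p⁴, (p³q)³ = p⁷q, (p³q)⁴ = e.
The smallest positive k with (p³q)ᵏ = e is 4.

Answer: 4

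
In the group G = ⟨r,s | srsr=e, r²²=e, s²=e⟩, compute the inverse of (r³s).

The order of (r³s) is 2 (smallest k with (r³s)ᵏ = e), so (r³s)⁻¹ = (r³s)¹ = r³s.
Check: (r³s) · (r³s) → (r³s) · r³ = s;   s · s = e, giving e as required.

Answer: r³s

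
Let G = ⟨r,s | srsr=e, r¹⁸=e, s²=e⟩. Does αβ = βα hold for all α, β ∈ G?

r·s = rs but s·r = r¹⁷s, so r·s ≠ s·r and G is not abelian.

Answer: No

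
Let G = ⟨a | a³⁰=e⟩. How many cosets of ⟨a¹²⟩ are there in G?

First find ord(a¹²) by computing successive powers:
  (a¹²)¹ = a¹², (a¹²)² = a²⁴, (a¹²)³ = a⁶, (a¹²)⁴ = a¹⁸, (a¹²)⁵ = e.
So |⟨a¹²⟩| = ord(a¹²) = 5. With |G| = 30, by Lagrange [G : ⟨a¹²⟩] = 30/5 = 6.

Answer: 6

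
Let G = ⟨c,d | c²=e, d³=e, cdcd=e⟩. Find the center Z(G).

An element z ∈ Z(G) iff z commutes with every generator.
For example e is central: e·c = c = c·e; e·d = d = d·e.
Whereas c ∉ Z(G) since c·d = cd ≠ cd² = d·c.
Checking each of the 6 elements this way gives Z(G) = {e}, of order 1.

Answer: {e}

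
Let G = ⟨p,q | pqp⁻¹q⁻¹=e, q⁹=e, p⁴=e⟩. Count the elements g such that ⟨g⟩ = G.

G is cyclic of order 36. An element generates G iff its order is 36, and a cyclic group of order 36 has exactly φ(36) = 12 such elements.

Answer: 12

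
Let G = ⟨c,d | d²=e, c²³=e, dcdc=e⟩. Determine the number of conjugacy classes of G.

The conjugacy classes (representative and size) are:
  [e] (size 1), [c] (size 2), [c²¹] (size 2), [c²⁰] (size 2), [c⁴] (size 2), [c¹⁸] (size 2), [c⁶] (size 2), [c¹⁶] (size 2), [c⁸] (size 2), [c⁹] (size 2), [c¹⁰] (size 2), [c¹²] (size 2), [c¹⁸d] (size 23).
Class equation: 1 + 2 + 2 + 2 + 2 + 2 + 2 + 2 + 2 + 2 + 2 + 2 + 23 = 46 = |G|. So G has 13 conjugacy classes.

Answer: 13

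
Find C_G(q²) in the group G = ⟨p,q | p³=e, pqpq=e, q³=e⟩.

⟨q²⟩ ⊆ C_G(q²) since powers of q² commute with q²; so |C_G(q²)| ≥ |⟨q²⟩| = 3.
By orbit–stabilizer, |C_G(q²)| = |G| / |conj. class of q²| = 12 / 4 = 3.
The 3 elements commuting with q² are {e, q, q²}.

Answer: {e, q, q²}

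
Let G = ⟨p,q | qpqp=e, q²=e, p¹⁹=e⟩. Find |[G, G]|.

G' = [G, G] is generated by all commutators. The generator-pair commutators are: [p, q] = p².
The subgroup they normally generate is {e, p, p², p³, p⁴, p⁵, p⁶, p⁷, p⁸, p⁹, p¹⁰, p¹¹, p¹², p¹³, p¹⁴, p¹⁵, p¹⁶, p¹⁷, p¹⁸}, of order 19.
Check: |G/G'| = 38/19 = 2 is the order of the abelianisation.

Answer: 19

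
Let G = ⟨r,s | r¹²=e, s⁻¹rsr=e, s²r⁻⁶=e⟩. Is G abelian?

r·s = rs but s·r = r⁵s⁻¹, so r·s ≠ s·r and G is not abelian.

Answer: No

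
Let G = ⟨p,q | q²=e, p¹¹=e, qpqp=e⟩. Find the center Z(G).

An element z ∈ Z(G) iff z commutes with every generator.
For example e is central: e·p = p = p·e; e·q = q = q·e.
Whereas p ∉ Z(G) since p·q = pq ≠ p¹⁰q = q·p.
Checking each of the 22 elements this way gives Z(G) = {e}, of order 1.

Answer: {e}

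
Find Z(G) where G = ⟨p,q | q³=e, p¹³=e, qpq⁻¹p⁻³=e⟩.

An element z ∈ Z(G) iff z commutes with every generator.
For example e is central: e·p = p = p·e; e·q = q = q·e.
Whereas p ∉ Z(G) since p·q = pq ≠ p³q = q·p.
Checking each of the 39 elements this way gives Z(G) = {e}, of order 1.

Answer: {e}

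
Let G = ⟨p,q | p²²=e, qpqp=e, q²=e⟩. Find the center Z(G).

An element z ∈ Z(G) iff z commutes with every generator.
For example p¹¹ is central: (p¹¹)·p = p¹² = p·(p¹¹); (p¹¹)·q = p¹¹q = q·(p¹¹).
Whereas p ∉ Z(G) since p·q = pq ≠ p²¹q = q·p.
Checking each of the 44 elements this way gives Z(G) = {e, p¹¹}, of order 2.

Answer: {e, p¹¹}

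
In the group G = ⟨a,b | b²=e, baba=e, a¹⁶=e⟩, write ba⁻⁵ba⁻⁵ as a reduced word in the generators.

Multiply left to right, reducing at each step:
  b · a⁻⁵ = a⁵b
  (a⁵b) · b = a⁵
  (a⁵) · a⁻⁵ = e

Answer: e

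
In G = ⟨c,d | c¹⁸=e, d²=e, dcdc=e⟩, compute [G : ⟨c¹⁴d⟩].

First find ord(c¹⁴d) by computing successive powers:
  (c¹⁴d)¹ = c¹⁴d, (c¹⁴d)² = e.
So |⟨c¹⁴d⟩| = ord(c¹⁴d) = 2. With |G| = 36, by Lagrange [G : ⟨c¹⁴d⟩] = 36/2 = 18.

Answer: 18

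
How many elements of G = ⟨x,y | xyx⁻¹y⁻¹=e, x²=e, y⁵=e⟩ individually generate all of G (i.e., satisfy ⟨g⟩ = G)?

G is cyclic of order 10. An element generates G iff its order is 10, and a cyclic group of order 10 has exactly φ(10) = 4 such elements.

Answer: 4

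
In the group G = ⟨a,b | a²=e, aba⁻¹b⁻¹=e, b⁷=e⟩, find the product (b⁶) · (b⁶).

Compute (b⁶) · (b⁶) by multiplying left to right and reducing via the relations at each step:
  (b⁶) · b⁶ = b⁵

Answer: b⁵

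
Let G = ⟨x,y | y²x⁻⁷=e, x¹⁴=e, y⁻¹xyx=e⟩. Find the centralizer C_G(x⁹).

⟨x⁹⟩ ⊆ C_G(x⁹) since powers of x⁹ commute with x⁹; so |C_G(x⁹)| ≥ |⟨x⁹⟩| = 14.
By orbit–stabilizer, |C_G(x⁹)| = |G| / |conj. class of x⁹| = 28 / 2 = 14.
The 14 elements commuting with x⁹ are {e, x, x², x³, x⁴, x⁵, x⁶, x⁷, x⁸, x⁹, x¹⁰, x¹¹, x¹², x¹³}.

Answer: {e, x, x², x³, x⁴, x⁵, x⁶, x⁷, x⁸, x⁹, x¹⁰, x¹¹, x¹², x¹³}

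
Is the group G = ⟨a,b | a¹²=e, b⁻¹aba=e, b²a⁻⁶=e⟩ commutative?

a·b = ab but b·a = a⁵b⁻¹, so a·b ≠ b·a and G is not abelian.

Answer: No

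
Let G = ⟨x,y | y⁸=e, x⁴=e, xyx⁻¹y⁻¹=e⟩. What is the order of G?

Enumerate words in the generators, reducing via the relations: the distinct elements are
  {e, x, y, xy, x², x³, y², y³, y⁴, y⁵, y⁶, y⁷, xy², xy³, xy⁴, xy⁵, xy⁶, xy⁷, x²y, x³y, x²y², x²y³, x²y⁴, x²y⁵, x²y⁶, x²y⁷, x³y², x³y³, x³y⁴, x³y⁵, x³y⁶, x³y⁷}.
No further products give new elements, so |G| = 32.

Answer: 32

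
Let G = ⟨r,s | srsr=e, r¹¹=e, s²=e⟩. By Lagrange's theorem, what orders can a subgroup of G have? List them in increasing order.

|G| = 22 = 2 · 11. By Lagrange's theorem the order of any subgroup divides 22; the divisors of 22 are 1, 2, 11, 22.

Answer: 1, 2, 11, 22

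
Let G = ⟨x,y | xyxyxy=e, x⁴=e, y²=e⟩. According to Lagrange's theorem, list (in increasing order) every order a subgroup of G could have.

|G| = 24 = 2³ · 3. By Lagrange's theorem the order of any subgroup divides 24; the divisors of 24 are 1, 2, 3, 4, 6, 8, 12, 24.

Answer: 1, 2, 3, 4, 6, 8, 12, 24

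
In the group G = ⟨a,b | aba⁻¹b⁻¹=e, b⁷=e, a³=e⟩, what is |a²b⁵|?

Compute successive powers until reaching e:
  (a²b⁵)¹ = a²b⁵, (a²b⁵)² = ab³, (a²b⁵)³ = b, (a²b⁵)⁴ = a²b⁶, (a²b⁵)⁵ = ab⁴, (a²b⁵)⁶ = b², (a²b⁵)⁷ = a², (a²b⁵)⁸ = ab⁵, (a²b⁵)⁹ = b³, (a²b⁵)¹⁰ = a²b, (a²b⁵)¹¹ = ab⁶, (a²b⁵)¹² = b⁴, (a²b⁵)¹³ = a²b², (a²b⁵)¹⁴ = a, (a²b⁵)¹⁵ = b⁵, (a²b⁵)¹⁶ = a²b³, (a²b⁵)¹⁷ = ab, (a²b⁵)¹⁸ = b⁶, (a²b⁵)¹⁹ = a²b⁴, (a²b⁵)²⁰ = ab², (a²b⁵)²¹ = e.
The smallest positive k with (a²b⁵)ᵏ = e is 21.

Answer: 21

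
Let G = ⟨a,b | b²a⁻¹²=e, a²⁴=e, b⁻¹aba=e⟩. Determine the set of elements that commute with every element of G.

An element z ∈ Z(G) iff z commutes with every generator.
For example a¹² is central: (a¹²)·a = a¹³ = a·(a¹²); (a¹²)·b = b⁻¹ = b·(a¹²).
Whereas a ∉ Z(G) since a·b = ab ≠ a¹¹b⁻¹ = b·a.
Checking each of the 48 elements this way gives Z(G) = {e, a¹²}, of order 2.

Answer: {e, a¹²}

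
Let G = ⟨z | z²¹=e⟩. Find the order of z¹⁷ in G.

Compute successive powers until reaching e:
  (z¹⁷)¹ = z¹⁷, (z¹⁷)² = z¹³, (z¹⁷)³ = z⁹, (z¹⁷)⁴ = z⁵, (z¹⁷)⁵ = z, (z¹⁷)⁶ = z¹⁸, (z¹⁷)⁷ = z¹⁴, (z¹⁷)⁸ = z¹⁰, (z¹⁷)⁹ = z⁶, (z¹⁷)¹⁰ = z², (z¹⁷)¹¹ = z¹⁹, (z¹⁷)¹² = z¹⁵, (z¹⁷)¹³ = z¹¹, (z¹⁷)¹⁴ = z⁷, (z¹⁷)¹⁵ = z³, (z¹⁷)¹⁶ = z²⁰, (z¹⁷)¹⁷ = z¹⁶, (z¹⁷)¹⁸ = z¹², (z¹⁷)¹⁹ = z⁸, (z¹⁷)²⁰ = z⁴, (z¹⁷)²¹ = e.
The smallest positive k with (z¹⁷)ᵏ = e is 21.

Answer: 21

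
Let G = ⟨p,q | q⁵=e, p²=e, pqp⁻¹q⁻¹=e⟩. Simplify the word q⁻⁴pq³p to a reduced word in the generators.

Multiply left to right, reducing at each step:
  q · p = pq
  (pq) · q³ = pq⁴
  (pq⁴) · p = q⁴

Answer: q⁴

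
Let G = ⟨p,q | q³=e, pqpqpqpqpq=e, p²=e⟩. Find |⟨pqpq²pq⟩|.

|⟨pqpq²pq⟩| equals the order of pqpq²pq. Compute successive powers until reaching e:
  (pqpq²pq)¹ = pqpq²pq, (pqpq²pq)² = q²pqpq²p, (pqpq²pq)³ = e.
The smallest positive k with (pqpq²pq)ᵏ = e is 3, so |⟨pqpq²pq⟩| = 3.

Answer: 3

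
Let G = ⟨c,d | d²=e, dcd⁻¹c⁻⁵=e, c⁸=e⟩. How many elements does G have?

Enumerate words in the generators, reducing via the relations: the distinct elements are
  {c, d, e, cd, c², c³, c⁴, c⁵, c⁶, c⁷, c²d, c³d, c⁴d, c⁵d, c⁶d, c⁷d}.
No further products give new elements, so |G| = 16.

Answer: 16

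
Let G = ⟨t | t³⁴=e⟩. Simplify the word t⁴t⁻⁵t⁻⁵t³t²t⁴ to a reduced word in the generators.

Multiply left to right, reducing at each step:
  (t⁴) · t⁻⁵ = t³³
  (t³³) · t⁻⁵ = t²⁸
  (t²⁸) · t³ = t³¹
  (t³¹) · t² = t³³
  (t³³) · t⁴ = t³

Answer: t³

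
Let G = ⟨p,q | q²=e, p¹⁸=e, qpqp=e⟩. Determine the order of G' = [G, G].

G' = [G, G] is generated by all commutators. The generator-pair commutators are: [p, q] = p².
The subgroup they normally generate is {e, p², p⁴, p⁶, p⁸, p¹⁰, p¹², p¹⁴, p¹⁶}, of order 9.
Check: |G/G'| = 36/9 = 4 is the order of the abelianisation.

Answer: 9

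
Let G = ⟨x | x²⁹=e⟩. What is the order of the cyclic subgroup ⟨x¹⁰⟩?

|⟨x¹⁰⟩| equals the order of x¹⁰. Compute successive powers until reaching e:
  (x¹⁰)¹ = x¹⁰, (x¹⁰)² = x²⁰, (x¹⁰)³ = x, (x¹⁰)⁴ = x¹¹, (x¹⁰)⁵ = x²¹, (x¹⁰)⁶ = x², (x¹⁰)⁷ = x¹², (x¹⁰)⁸ = x²², (x¹⁰)⁹ = x³, (x¹⁰)¹⁰ = x¹³, (x¹⁰)¹¹ = x²³, (x¹⁰)¹² = x⁴, (x¹⁰)¹³ = x¹⁴, (x¹⁰)¹⁴ = x²⁴, (x¹⁰)¹⁵ = x⁵, (x¹⁰)¹⁶ = x¹⁵, (x¹⁰)¹⁷ = x²⁵, (x¹⁰)¹⁸ = x⁶, (x¹⁰)¹⁹ = x¹⁶, (x¹⁰)²⁰ = x²⁶, (x¹⁰)²¹ = x⁷, (x¹⁰)²² = x¹⁷, (x¹⁰)²³ = x²⁷, (x¹⁰)²⁴ = x⁸, (x¹⁰)²⁵ = x¹⁸, (x¹⁰)²⁶ = x²⁸, (x¹⁰)²⁷ = x⁹, (x¹⁰)²⁸ = x¹⁹, (x¹⁰)²⁹ = e.
The smallest positive k with (x¹⁰)ᵏ = e is 29, so |⟨x¹⁰⟩| = 29.

Answer: 29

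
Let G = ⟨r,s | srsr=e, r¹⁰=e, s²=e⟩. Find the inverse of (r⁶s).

The order of (r⁶s) is 2 (smallest k with (r⁶s)ᵏ = e), so (r⁶s)⁻¹ = (r⁶s)¹ = r⁶s.
Check: (r⁶s) · (r⁶s) → (r⁶s) · r⁶ = s;   s · s = e, giving e as required.

Answer: r⁶s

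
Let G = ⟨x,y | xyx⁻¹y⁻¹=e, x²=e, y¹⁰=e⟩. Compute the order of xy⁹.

Compute successive powers until reaching e:
  (xy⁹)¹ = xy⁹, (xy⁹)² = y⁸, (xy⁹)³ = xy⁷, (xy⁹)⁴ = y⁶, (xy⁹)⁵ = xy⁵, (xy⁹)⁶ = y⁴, (xy⁹)⁷ = xy³, (xy⁹)⁸ = y², (xy⁹)⁹ = xy, (xy⁹)¹⁰ = e.
The smallest positive k with (xy⁹)ᵏ = e is 10.

Answer: 10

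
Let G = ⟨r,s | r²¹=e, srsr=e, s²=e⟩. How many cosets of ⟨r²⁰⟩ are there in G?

First find ord(r²⁰) by computing successive powers:
  (r²⁰)¹ = r²⁰, (r²⁰)² = r¹⁹, (r²⁰)³ = r¹⁸, (r²⁰)⁴ = r¹⁷, (r²⁰)⁵ = r¹⁶, (r²⁰)⁶ = r¹⁵, (r²⁰)⁷ = r¹⁴, (r²⁰)⁸ = r¹³, (r²⁰)⁹ = r¹², (r²⁰)¹⁰ = r¹¹, (r²⁰)¹¹ = r¹⁰, (r²⁰)¹² = r⁹, (r²⁰)¹³ = r⁸, (r²⁰)¹⁴ = r⁷, (r²⁰)¹⁵ = r⁶, (r²⁰)¹⁶ = r⁵, (r²⁰)¹⁷ = r⁴, (r²⁰)¹⁸ = r³, (r²⁰)¹⁹ = r², (r²⁰)²⁰ = r, (r²⁰)²¹ = e.
So |⟨r²⁰⟩| = ord(r²⁰) = 21. With |G| = 42, by Lagrange [G : ⟨r²⁰⟩] = 42/21 = 2.

Answer: 2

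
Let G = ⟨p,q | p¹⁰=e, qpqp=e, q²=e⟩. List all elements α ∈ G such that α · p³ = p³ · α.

⟨p³⟩ ⊆ C_G(p³) since powers of p³ commute with p³; so |C_G(p³)| ≥ |⟨p³⟩| = 10.
By orbit–stabilizer, |C_G(p³)| = |G| / |conj. class of p³| = 20 / 2 = 10.
The 10 elements commuting with p³ are {e, p, p², p³, p⁴, p⁵, p⁶, p⁷, p⁸, p⁹}.

Answer: {e, p, p², p³, p⁴, p⁵, p⁶, p⁷, p⁸, p⁹}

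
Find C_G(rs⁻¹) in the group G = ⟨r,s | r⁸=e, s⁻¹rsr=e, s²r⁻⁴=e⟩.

⟨rs⁻¹⟩ ⊆ C_G(rs⁻¹) since powers of rs⁻¹ commute with rs⁻¹; so |C_G(rs⁻¹)| ≥ |⟨rs⁻¹⟩| = 4.
By orbit–stabilizer, |C_G(rs⁻¹)| = |G| / |conj. class of rs⁻¹| = 16 / 4 = 4.
The 4 elements commuting with rs⁻¹ are {e, r⁴, rs, rs⁻¹}.

Answer: {e, r⁴, rs, rs⁻¹}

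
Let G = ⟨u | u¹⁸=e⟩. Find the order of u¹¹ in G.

Compute successive powers until reaching e:
  (u¹¹)¹ = u¹¹, (u¹¹)² = u⁴, (u¹¹)³ = u¹⁵, (u¹¹)⁴ = u⁸, (u¹¹)⁵ = u, (u¹¹)⁶ = u¹², (u¹¹)⁷ = u⁵, (u¹¹)⁸ = u¹⁶, (u¹¹)⁹ = u⁹, (u¹¹)¹⁰ = u², (u¹¹)¹¹ = u¹³, (u¹¹)¹² = u⁶, (u¹¹)¹³ = u¹⁷, (u¹¹)¹⁴ = u¹⁰, (u¹¹)¹⁵ = u³, (u¹¹)¹⁶ = u¹⁴, (u¹¹)¹⁷ = u⁷, (u¹¹)¹⁸ = e.
The smallest positive k with (u¹¹)ᵏ = e is 18.

Answer: 18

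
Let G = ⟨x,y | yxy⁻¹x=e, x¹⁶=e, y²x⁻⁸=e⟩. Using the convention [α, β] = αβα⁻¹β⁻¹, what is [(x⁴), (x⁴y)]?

[(x⁴), (x⁴y)] = (x⁴)·(x⁴y)·(x⁴)⁻¹·(x⁴y)⁻¹.
  (x⁴) · (x⁴y) = y⁻¹
  (y⁻¹) · (x¹²) = x⁴y⁻¹
  (x⁴y⁻¹) · (x⁴y⁻¹) = x⁸

Answer: x⁸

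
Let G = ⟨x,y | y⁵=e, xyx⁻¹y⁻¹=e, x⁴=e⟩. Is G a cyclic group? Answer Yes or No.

|G| = 20. The element xy has order 20 (its powers give 20 distinct elements), so ⟨xy⟩ = G and G is cyclic.

Answer: Yes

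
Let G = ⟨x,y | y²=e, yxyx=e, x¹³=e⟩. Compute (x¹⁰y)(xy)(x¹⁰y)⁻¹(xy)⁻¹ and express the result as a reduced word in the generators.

[(x¹⁰y), (xy)] = (x¹⁰y)·(xy)·(x¹⁰y)⁻¹·(xy)⁻¹.
  (x¹⁰y) · (xy) = x⁹
  (x⁹) · (x¹⁰y) = x⁶y
  (x⁶y) · (xy) = x⁵

Answer: x⁵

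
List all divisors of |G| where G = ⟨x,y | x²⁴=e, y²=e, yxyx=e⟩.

|G| = 48 = 2⁴ · 3. By Lagrange's theorem the order of any subgroup divides 48; the divisors of 48 are 1, 2, 3, 4, 6, 8, 12, 16, 24, 48.

Answer: 1, 2, 3, 4, 6, 8, 12, 16, 24, 48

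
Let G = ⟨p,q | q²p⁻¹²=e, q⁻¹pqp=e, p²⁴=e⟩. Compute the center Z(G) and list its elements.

An element z ∈ Z(G) iff z commutes with every generator.
For example p¹² is central: (p¹²)·p = p¹³ = p·(p¹²); (p¹²)·q = q⁻¹ = q·(p¹²).
Whereas p ∉ Z(G) since p·q = pq ≠ p¹¹q⁻¹ = q·p.
Checking each of the 48 elements this way gives Z(G) = {e, p¹²}, of order 2.

Answer: {e, p¹²}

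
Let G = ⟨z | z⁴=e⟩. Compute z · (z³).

Compute z · (z³) by multiplying left to right and reducing via the relations at each step:
  z · z³ = e

Answer: e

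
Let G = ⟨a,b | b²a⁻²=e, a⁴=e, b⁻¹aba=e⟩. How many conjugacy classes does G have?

The conjugacy classes (representative and size) are:
  [e] (size 1), [a³] (size 2), [a²] (size 1), [b⁻¹] (size 2), [ab⁻¹] (size 2).
Class equation: 1 + 2 + 1 + 2 + 2 = 8 = |G|. So G has 5 conjugacy classes.

Answer: 5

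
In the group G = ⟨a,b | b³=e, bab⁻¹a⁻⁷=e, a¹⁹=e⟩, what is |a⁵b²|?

Compute successive powers until reaching e:
  (a⁵b²)¹ = a⁵b², (a⁵b²)² = a³b, (a⁵b²)³ = e.
The smallest positive k with (a⁵b²)ᵏ = e is 3.

Answer: 3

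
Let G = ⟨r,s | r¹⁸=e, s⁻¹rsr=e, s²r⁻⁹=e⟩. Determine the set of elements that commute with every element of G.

An element z ∈ Z(G) iff z commutes with every generator.
For example r⁹ is central: (r⁹)·r = r¹⁰ = r·(r⁹); (r⁹)·s = s⁻¹ = s·(r⁹).
Whereas r ∉ Z(G) since r·s = rs ≠ r⁸s⁻¹ = s·r.
Checking each of the 36 elements this way gives Z(G) = {e, r⁹}, of order 2.

Answer: {e, r⁹}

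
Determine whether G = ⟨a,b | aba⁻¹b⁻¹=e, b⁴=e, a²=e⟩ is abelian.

Each pair of generators commutes: a·b = ab = b·a. Since the generators pairwise commute, every element of G commutes with every other, so G is abelian.

Answer: Yes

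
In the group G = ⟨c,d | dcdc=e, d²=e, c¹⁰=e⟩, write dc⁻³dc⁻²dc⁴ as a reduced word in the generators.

Multiply left to right, reducing at each step:
  d · c⁻³ = c³d
  (c³d) · d = c³
  (c³) · c⁻² = c
  c · d = cd
  (cd) · c⁴ = c⁷d

Answer: c⁷d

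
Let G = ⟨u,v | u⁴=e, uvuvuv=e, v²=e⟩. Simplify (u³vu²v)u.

Compute (u³vu²v) · u by multiplying left to right and reducing via the relations at each step:
  (u³vu²v) · u = u²vu²v

Answer: u²vu²v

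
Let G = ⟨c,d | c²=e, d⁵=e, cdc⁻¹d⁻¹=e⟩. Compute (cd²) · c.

Compute (cd²) · c by multiplying left to right and reducing via the relations at each step:
  (cd²) · c = d²

Answer: d²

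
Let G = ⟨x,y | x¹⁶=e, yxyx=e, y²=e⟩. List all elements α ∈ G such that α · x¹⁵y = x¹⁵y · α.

⟨x¹⁵y⟩ ⊆ C_G(x¹⁵y) since powers of x¹⁵y commute with x¹⁵y; so |C_G(x¹⁵y)| ≥ |⟨x¹⁵y⟩| = 2.
By orbit–stabilizer, |C_G(x¹⁵y)| = |G| / |conj. class of x¹⁵y| = 32 / 8 = 4.
The 4 elements commuting with x¹⁵y are {e, x⁸, x¹⁵y, x⁷y}.

Answer: {e, x⁸, x¹⁵y, x⁷y}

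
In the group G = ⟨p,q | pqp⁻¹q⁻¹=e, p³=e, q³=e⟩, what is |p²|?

Compute successive powers until reaching e:
  (p²)¹ = p², (p²)² = p, (p²)³ = e.
The smallest positive k with (p²)ᵏ = e is 3.

Answer: 3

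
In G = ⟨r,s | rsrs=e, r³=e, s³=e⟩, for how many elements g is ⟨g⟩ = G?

⟨g⟩ = G would require ord(g) = |G| = 12, but the maximum element order in G is 3 < 12. So G is not cyclic and no single element generates it: the count is 0.

Answer: 0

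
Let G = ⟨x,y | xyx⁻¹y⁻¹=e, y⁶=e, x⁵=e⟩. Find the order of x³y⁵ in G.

Compute successive powers until reaching e:
  (x³y⁵)¹ = x³y⁵, (x³y⁵)² = xy⁴, (x³y⁵)³ = x⁴y³, (x³y⁵)⁴ = x²y², (x³y⁵)⁵ = y, (x³y⁵)⁶ = x³, (x³y⁵)⁷ = xy⁵, (x³y⁵)⁸ = x⁴y⁴, (x³y⁵)⁹ = x²y³, (x³y⁵)¹⁰ = y², (x³y⁵)¹¹ = x³y, (x³y⁵)¹² = x, (x³y⁵)¹³ = x⁴y⁵, (x³y⁵)¹⁴ = x²y⁴, (x³y⁵)¹⁵ = y³, (x³y⁵)¹⁶ = x³y², (x³y⁵)¹⁷ = xy, (x³y⁵)¹⁸ = x⁴, (x³y⁵)¹⁹ = x²y⁵, (x³y⁵)²⁰ = y⁴, (x³y⁵)²¹ = x³y³, (x³y⁵)²² = xy², (x³y⁵)²³ = x⁴y, (x³y⁵)²⁴ = x², (x³y⁵)²⁵ = y⁵, (x³y⁵)²⁶ = x³y⁴, (x³y⁵)²⁷ = xy³, (x³y⁵)²⁸ = x⁴y², (x³y⁵)²⁹ = x²y, (x³y⁵)³⁰ = e.
The smallest positive k with (x³y⁵)ᵏ = e is 30.

Answer: 30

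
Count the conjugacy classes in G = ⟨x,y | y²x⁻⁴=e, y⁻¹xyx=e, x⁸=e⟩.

The conjugacy classes (representative and size) are:
  [e] (size 1), [x⁷] (size 2), [x⁶] (size 2), [x³] (size 2), [x⁴] (size 1), [x²y⁻¹] (size 4), [x³y⁻¹] (size 4).
Class equation: 1 + 2 + 2 + 2 + 1 + 4 + 4 = 16 = |G|. So G has 7 conjugacy classes.

Answer: 7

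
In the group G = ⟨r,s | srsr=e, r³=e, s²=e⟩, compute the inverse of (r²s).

The order of (r²s) is 2 (smallest k with (r²s)ᵏ = e), so (r²s)⁻¹ = (r²s)¹ = r²s.
Check: (r²s) · (r²s) → (r²s) · r² = s;   s · s = e, giving e as required.

Answer: r²s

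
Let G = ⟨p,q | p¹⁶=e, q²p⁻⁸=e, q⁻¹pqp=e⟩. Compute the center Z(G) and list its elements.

An element z ∈ Z(G) iff z commutes with every generator.
For example p⁸ is central: (p⁸)·p = p⁹ = p·(p⁸); (p⁸)·q = q⁻¹ = q·(p⁸).
Whereas p ∉ Z(G) since p·q = pq ≠ p⁷q⁻¹ = q·p.
Checking each of the 32 elements this way gives Z(G) = {e, p⁸}, of order 2.

Answer: {e, p⁸}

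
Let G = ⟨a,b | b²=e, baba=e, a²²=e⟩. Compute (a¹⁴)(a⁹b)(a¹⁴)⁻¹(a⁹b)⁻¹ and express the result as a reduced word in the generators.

[(a¹⁴), (a⁹b)] = (a¹⁴)·(a⁹b)·(a¹⁴)⁻¹·(a⁹b)⁻¹.
  (a¹⁴) · (a⁹b) = ab
  (ab) · (a⁸) = a¹⁵b
  (a¹⁵b) · (a⁹b) = a⁶

Answer: a⁶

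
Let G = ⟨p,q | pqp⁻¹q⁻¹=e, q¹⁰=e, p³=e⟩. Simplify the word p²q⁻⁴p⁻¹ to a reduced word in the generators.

Multiply left to right, reducing at each step:
  (p²) · q⁻⁴ = p²q⁶
  (p²q⁶) · p⁻¹ = pq⁶

Answer: pq⁶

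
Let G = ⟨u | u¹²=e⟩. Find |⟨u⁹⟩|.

|⟨u⁹⟩| equals the order of u⁹. Compute successive powers until reaching e:
  (u⁹)¹ = u⁹, (u⁹)² = u⁶, (u⁹)³ = u³, (u⁹)⁴ = e.
The smallest positive k with (u⁹)ᵏ = e is 4, so |⟨u⁹⟩| = 4.

Answer: 4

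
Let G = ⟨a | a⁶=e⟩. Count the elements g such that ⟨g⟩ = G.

G is cyclic of order 6. An element generates G iff its order is 6, and a cyclic group of order 6 has exactly φ(6) = 2 such elements.

Answer: 2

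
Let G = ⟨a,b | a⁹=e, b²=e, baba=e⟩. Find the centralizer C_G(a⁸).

⟨a⁸⟩ ⊆ C_G(a⁸) since powers of a⁸ commute with a⁸; so |C_G(a⁸)| ≥ |⟨a⁸⟩| = 9.
By orbit–stabilizer, |C_G(a⁸)| = |G| / |conj. class of a⁸| = 18 / 2 = 9.
The 9 elements commuting with a⁸ are {e, a, a², a³, a⁴, a⁵, a⁶, a⁷, a⁸}.

Answer: {e, a, a², a³, a⁴, a⁵, a⁶, a⁷, a⁸}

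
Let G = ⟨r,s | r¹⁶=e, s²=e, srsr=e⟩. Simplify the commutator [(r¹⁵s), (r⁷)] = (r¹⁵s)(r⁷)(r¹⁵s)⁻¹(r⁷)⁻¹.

[(r¹⁵s), (r⁷)] = (r¹⁵s)·(r⁷)·(r¹⁵s)⁻¹·(r⁷)⁻¹.
  (r¹⁵s) · (r⁷) = r⁸s
  (r⁸s) · (r¹⁵s) = r⁹
  (r⁹) · (r⁹) = r²

Answer: r²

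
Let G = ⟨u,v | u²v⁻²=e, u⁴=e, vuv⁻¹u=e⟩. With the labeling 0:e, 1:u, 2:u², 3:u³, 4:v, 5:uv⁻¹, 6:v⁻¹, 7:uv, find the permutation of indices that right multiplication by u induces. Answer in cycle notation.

(0 1 2 3)(4 5 6 7)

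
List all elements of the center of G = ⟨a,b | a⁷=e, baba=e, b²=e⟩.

An element z ∈ Z(G) iff z commutes with every generator.
For example e is central: e·a = a = a·e; e·b = b = b·e.
Whereas a ∉ Z(G) since a·b = ab ≠ a⁶b = b·a.
Checking each of the 14 elements this way gives Z(G) = {e}, of order 1.

Answer: {e}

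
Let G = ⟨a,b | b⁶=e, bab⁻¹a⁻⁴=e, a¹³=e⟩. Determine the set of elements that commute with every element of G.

An element z ∈ Z(G) iff z commutes with every generator.
For example e is central: e·a = a = a·e; e·b = b = b·e.
Whereas a ∉ Z(G) since a·b = ab ≠ a⁴b = b·a.
Checking each of the 78 elements this way gives Z(G) = {e}, of order 1.

Answer: {e}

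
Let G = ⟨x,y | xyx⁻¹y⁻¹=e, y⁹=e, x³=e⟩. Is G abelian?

Each pair of generators commutes: x·y = xy = y·x. Since the generators pairwise commute, every element of G commutes with every other, so G is abelian.

Answer: Yes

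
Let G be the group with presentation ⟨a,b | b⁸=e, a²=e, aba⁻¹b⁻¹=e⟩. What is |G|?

Enumerate words in the generators, reducing via the relations: the distinct elements are
  {a, b, e, ab, b², b³, b⁴, b⁵, b⁶, b⁷, ab², ab³, ab⁴, ab⁵, ab⁶, ab⁷}.
No further products give new elements, so |G| = 16.

Answer: 16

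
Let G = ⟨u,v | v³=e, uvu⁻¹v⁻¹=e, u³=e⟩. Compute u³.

Compute successive powers of u, reducing at each step:
  u²: u · u = u²
  u³: (u²) · u = e

Answer: e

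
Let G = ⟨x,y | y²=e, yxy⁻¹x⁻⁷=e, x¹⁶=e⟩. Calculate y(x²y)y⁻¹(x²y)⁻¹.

[y, (x²y)] = y·(x²y)·y⁻¹·(x²y)⁻¹.
  y · (x²y) = x¹⁴
  (x¹⁴) · y = x¹⁴y
  (x¹⁴y) · (x²y) = x¹²

Answer: x¹²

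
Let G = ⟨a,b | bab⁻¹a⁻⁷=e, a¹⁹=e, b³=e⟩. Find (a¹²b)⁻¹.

The order of (a¹²b) is 3 (smallest k with (a¹²b)ᵏ = e), so (a¹²b)⁻¹ = (a¹²b)² = ab².
Check: (a¹²b) · (ab²) → (a¹²b) · a = b;   b · b² = e, giving e as required.

Answer: ab²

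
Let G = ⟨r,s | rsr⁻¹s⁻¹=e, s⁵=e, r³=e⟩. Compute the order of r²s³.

Compute successive powers until reaching e:
  (r²s³)¹ = r²s³, (r²s³)² = rs, (r²s³)³ = s⁴, (r²s³)⁴ = r²s², (r²s³)⁵ = r, (r²s³)⁶ = s³, (r²s³)⁷ = r²s, (r²s³)⁸ = rs⁴, (r²s³)⁹ = s², (r²s³)¹⁰ = r², (r²s³)¹¹ = rs³, (r²s³)¹² = s, (r²s³)¹³ = r²s⁴, (r²s³)¹⁴ = rs², (r²s³)¹⁵ = e.
The smallest positive k with (r²s³)ᵏ = e is 15.

Answer: 15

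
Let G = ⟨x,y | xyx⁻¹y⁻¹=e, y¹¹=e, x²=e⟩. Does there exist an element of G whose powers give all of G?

|G| = 22. The element xy has order 22 (its powers give 22 distinct elements), so ⟨xy⟩ = G and G is cyclic.

Answer: Yes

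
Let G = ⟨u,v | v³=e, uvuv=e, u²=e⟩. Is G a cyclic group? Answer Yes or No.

Every cyclic group is abelian. But u·v = uv while v·u = uv², so u·v ≠ v·u and G is not abelian. Hence G is not cyclic.

Answer: No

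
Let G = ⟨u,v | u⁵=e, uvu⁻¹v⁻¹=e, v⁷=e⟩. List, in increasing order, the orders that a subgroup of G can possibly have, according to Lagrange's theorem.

|G| = 35 = 5 · 7. By Lagrange's theorem the order of any subgroup divides 35; the divisors of 35 are 1, 5, 7, 35.

Answer: 1, 5, 7, 35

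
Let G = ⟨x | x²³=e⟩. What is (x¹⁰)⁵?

Compute successive powers of (x¹⁰), reducing at each step:
  (x¹⁰)²: (x¹⁰) · x¹⁰ = x²⁰
  (x¹⁰)³: (x²⁰) · x¹⁰ = x⁷
  (x¹⁰)⁴: (x⁷) · x¹⁰ = x¹⁷
  (x¹⁰)⁵: (x¹⁷) · x¹⁰ = x⁴

Answer: x⁴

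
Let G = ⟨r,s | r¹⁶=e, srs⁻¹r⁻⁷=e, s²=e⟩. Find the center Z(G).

An element z ∈ Z(G) iff z commutes with every generator.
For example r⁸ is central: (r⁸)·r = r⁹ = r·(r⁸); (r⁸)·s = r⁸s = s·(r⁸).
Whereas r ∉ Z(G) since r·s = rs ≠ r⁷s = s·r.
Checking each of the 32 elements this way gives Z(G) = {e, r⁸}, of order 2.

Answer: {e, r⁸}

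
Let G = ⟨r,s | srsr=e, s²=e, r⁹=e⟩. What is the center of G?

An element z ∈ Z(G) iff z commutes with every generator.
For example e is central: e·r = r = r·e; e·s = s = s·e.
Whereas r ∉ Z(G) since r·s = rs ≠ r⁸s = s·r.
Checking each of the 18 elements this way gives Z(G) = {e}, of order 1.

Answer: {e}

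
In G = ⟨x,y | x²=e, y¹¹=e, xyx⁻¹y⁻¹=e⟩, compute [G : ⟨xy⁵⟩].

First find ord(xy⁵) by computing successive powers:
  (xy⁵)¹ = xy⁵, (xy⁵)² = y¹⁰, (xy⁵)³ = xy⁴, (xy⁵)⁴ = y⁹, (xy⁵)⁵ = xy³, (xy⁵)⁶ = y⁸, (xy⁵)⁷ = xy², (xy⁵)⁸ = y⁷, (xy⁵)⁹ = xy, (xy⁵)¹⁰ = y⁶, (xy⁵)¹¹ = x, (xy⁵)¹² = y⁵, (xy⁵)¹³ = xy¹⁰, (xy⁵)¹⁴ = y⁴, (xy⁵)¹⁵ = xy⁹, (xy⁵)¹⁶ = y³, (xy⁵)¹⁷ = xy⁸, (xy⁵)¹⁸ = y², (xy⁵)¹⁹ = xy⁷, (xy⁵)²⁰ = y, (xy⁵)²¹ = xy⁶, (xy⁵)²² = e.
So |⟨xy⁵⟩| = ord(xy⁵) = 22. With |G| = 22, by Lagrange [G : ⟨xy⁵⟩] = 22/22 = 1.

Answer: 1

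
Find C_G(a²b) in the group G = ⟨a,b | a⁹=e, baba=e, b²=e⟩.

⟨a²b⟩ ⊆ C_G(a²b) since powers of a²b commute with a²b; so |C_G(a²b)| ≥ |⟨a²b⟩| = 2.
By orbit–stabilizer, |C_G(a²b)| = |G| / |conj. class of a²b| = 18 / 9 = 2.
The 2 elements commuting with a²b are {e, a²b}.

Answer: {e, a²b}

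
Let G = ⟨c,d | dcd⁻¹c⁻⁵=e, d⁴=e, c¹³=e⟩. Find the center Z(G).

An element z ∈ Z(G) iff z commutes with every generator.
For example e is central: e·c = c = c·e; e·d = d = d·e.
Whereas c ∉ Z(G) since c·d = cd ≠ c⁵d = d·c.
Checking each of the 52 elements this way gives Z(G) = {e}, of order 1.

Answer: {e}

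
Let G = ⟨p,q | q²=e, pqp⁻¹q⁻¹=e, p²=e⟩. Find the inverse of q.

The order of q is 2 (smallest k with qᵏ = e), so q⁻¹ = q¹ = q.
Check: q · q → q · q = e, giving e as required.

Answer: q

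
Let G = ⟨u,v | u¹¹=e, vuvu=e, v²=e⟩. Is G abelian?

u·v = uv but v·u = u¹⁰v, so u·v ≠ v·u and G is not abelian.

Answer: No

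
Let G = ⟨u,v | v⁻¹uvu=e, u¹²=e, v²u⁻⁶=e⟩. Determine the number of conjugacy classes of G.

The conjugacy classes (representative and size) are:
  [e] (size 1), [u¹¹] (size 2), [u²] (size 2), [u⁹] (size 2), [u⁴] (size 2), [u⁵] (size 2), [u⁶] (size 1), [u²v] (size 6), [uv] (size 6).
Class equation: 1 + 2 + 2 + 2 + 2 + 2 + 1 + 6 + 6 = 24 = |G|. So G has 9 conjugacy classes.

Answer: 9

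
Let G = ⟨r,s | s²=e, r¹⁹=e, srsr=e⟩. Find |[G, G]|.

G' = [G, G] is generated by all commutators. The generator-pair commutators are: [r, s] = r².
The subgroup they normally generate is {e, r, r², r³, r⁴, r⁵, r⁶, r⁷, r⁸, r⁹, r¹⁰, r¹¹, r¹², r¹³, r¹⁴, r¹⁵, r¹⁶, r¹⁷, r¹⁸}, of order 19.
Check: |G/G'| = 38/19 = 2 is the order of the abelianisation.

Answer: 19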